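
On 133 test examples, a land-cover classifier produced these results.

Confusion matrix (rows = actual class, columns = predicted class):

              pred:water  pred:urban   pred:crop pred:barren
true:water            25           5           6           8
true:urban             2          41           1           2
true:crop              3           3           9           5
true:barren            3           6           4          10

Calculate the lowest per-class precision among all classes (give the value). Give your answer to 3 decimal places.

0.400

Per-class precision (TP/(TP+FP)):
  water: TP=25, FP=2+3+3=8 → 25/33 = 0.7576
  urban: TP=41, FP=5+3+6=14 → 41/55 = 0.7455
  crop: TP=9, FP=6+1+4=11 → 9/20 = 0.4500
  barren: TP=10, FP=8+2+5=15 → 10/25 = 0.4000
Lowest is class 'barren' with precision = 0.400.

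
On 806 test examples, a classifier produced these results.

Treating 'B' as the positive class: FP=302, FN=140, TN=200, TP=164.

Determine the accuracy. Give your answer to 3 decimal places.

Accuracy = (TP+TN)/N = (164+200)/806 = 0.452

0.452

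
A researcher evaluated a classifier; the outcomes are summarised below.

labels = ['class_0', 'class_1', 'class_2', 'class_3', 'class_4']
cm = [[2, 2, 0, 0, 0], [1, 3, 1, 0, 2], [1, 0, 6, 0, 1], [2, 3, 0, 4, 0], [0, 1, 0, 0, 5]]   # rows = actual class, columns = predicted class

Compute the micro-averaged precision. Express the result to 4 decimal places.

0.5882

Micro-averaging pools counts across classes: ΣTP=20, ΣFP=14, ΣFN=14.
Micro-precision = TP/(TP+FP) on pooled counts = 0.5882 (equals overall accuracy in single-label multiclass).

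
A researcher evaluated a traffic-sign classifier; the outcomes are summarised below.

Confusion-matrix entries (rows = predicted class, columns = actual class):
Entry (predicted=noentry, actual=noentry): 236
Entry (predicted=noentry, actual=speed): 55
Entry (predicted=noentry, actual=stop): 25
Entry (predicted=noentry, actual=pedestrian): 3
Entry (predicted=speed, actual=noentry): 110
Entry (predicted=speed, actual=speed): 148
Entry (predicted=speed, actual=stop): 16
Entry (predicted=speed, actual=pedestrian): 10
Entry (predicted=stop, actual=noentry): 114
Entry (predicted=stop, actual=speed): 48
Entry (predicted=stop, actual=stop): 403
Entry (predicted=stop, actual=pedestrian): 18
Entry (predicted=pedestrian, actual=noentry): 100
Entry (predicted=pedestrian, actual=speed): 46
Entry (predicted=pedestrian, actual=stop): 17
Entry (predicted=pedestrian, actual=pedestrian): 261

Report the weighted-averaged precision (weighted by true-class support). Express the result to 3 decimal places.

0.663

Per-class precision (TP/(TP+FP)):
  noentry: TP=236, FP=55+25+3=83 → 236/319 = 0.7398
  speed: TP=148, FP=110+16+10=136 → 148/284 = 0.5211
  stop: TP=403, FP=114+48+18=180 → 403/583 = 0.6913
  pedestrian: TP=261, FP=100+46+17=163 → 261/424 = 0.6156
Weighted-precision = Σ (supportᵢ/N)·precisionᵢ with N=1610: (560/1610)·0.7398 + (297/1610)·0.5211 + (461/1610)·0.6913 + (292/1610)·0.6156 = 0.663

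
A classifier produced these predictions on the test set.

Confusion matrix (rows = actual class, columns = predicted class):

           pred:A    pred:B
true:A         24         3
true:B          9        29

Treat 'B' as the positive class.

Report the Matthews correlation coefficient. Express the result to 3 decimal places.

0.643

MCC = (TP·TN − FP·FN) / √((TP+FP)(TP+FN)(TN+FP)(TN+FN))
Numerator = 29·24 − 3·9 = 669
Denominator = √(32·38·27·33) = √1083456 = 1040.8919
MCC = 669 / 1040.8919 = 0.643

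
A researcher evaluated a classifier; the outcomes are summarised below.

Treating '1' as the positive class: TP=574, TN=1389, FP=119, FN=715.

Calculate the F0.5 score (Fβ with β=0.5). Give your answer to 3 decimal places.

Fβ = (1+β²)·TP / ((1+β²)·TP + β²·FN + FP), with β²=1/4
= 1.25·574 / (1.25·574 + 0.25·715 + 119) = 0.707

0.707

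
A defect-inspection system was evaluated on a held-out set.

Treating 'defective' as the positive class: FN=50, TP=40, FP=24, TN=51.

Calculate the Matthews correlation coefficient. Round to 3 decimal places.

0.127

MCC = (TP·TN − FP·FN) / √((TP+FP)(TP+FN)(TN+FP)(TN+FN))
Numerator = 40·51 − 24·50 = 840
Denominator = √(64·90·75·101) = √43632000 = 6605.4523
MCC = 840 / 6605.4523 = 0.127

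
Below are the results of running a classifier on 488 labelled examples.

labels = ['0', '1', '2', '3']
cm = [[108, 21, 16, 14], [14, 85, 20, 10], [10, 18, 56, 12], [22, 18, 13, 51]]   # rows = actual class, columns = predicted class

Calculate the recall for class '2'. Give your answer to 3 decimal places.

Take TP from the diagonal, FP from the rest of the '2' prediction marginal, FN from the rest of the '2' actual marginal.
recall = TP/(TP+FN).
2: TP=56, FN=10+18+12=40 → 56/96 = 0.5833

0.583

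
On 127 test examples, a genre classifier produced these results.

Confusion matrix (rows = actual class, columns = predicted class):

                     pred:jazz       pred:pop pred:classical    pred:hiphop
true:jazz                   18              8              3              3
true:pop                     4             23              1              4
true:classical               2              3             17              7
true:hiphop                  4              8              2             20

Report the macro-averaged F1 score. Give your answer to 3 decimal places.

0.616

Per-class F1 score (2·TP/(2·TP+FP+FN)):
  jazz: TP=18, FP=4+2+4=10, FN=8+3+3=14 → 36/60 = 0.6000
  pop: TP=23, FP=8+3+8=19, FN=4+1+4=9 → 46/74 = 0.6216
  classical: TP=17, FP=3+1+2=6, FN=2+3+7=12 → 34/52 = 0.6538
  hiphop: TP=20, FP=3+4+7=14, FN=4+8+2=14 → 40/68 = 0.5882
Macro-F1 score = mean = (0.6000 + 0.6216 + 0.6538 + 0.5882) / 4 = 0.616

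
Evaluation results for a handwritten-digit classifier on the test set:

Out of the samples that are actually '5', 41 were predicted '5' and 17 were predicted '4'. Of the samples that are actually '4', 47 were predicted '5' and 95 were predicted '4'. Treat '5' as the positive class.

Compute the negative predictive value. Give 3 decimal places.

0.848

NPV = TN/(TN+FN) = 95/(95+17) = 0.848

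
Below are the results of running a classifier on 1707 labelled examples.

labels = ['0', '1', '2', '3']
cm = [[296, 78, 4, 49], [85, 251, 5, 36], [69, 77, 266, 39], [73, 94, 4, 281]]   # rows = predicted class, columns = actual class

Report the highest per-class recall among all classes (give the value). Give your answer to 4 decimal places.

0.9534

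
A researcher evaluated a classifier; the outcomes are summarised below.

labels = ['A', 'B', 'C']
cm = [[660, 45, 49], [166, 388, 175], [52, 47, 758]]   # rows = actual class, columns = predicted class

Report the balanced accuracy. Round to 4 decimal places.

0.7640

Balanced accuracy = mean of per-class recall.
  A: recall = 660/754 = 0.87533
  B: recall = 388/729 = 0.53224
  C: recall = 758/857 = 0.88448
Mean = (0.87533 + 0.53224 + 0.88448) / 3 = 0.7640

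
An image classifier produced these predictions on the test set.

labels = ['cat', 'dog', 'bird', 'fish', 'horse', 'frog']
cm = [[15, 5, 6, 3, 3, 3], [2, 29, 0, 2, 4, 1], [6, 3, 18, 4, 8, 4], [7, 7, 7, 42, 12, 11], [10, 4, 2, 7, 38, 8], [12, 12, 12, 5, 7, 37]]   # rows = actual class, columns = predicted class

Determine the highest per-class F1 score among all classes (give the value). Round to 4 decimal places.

0.5918

Per-class F1 score (2·TP/(2·TP+FP+FN)):
  cat: TP=15, FP=2+6+7+10+12=37, FN=5+6+3+3+3=20 → 30/87 = 0.34483
  dog: TP=29, FP=5+3+7+4+12=31, FN=2+0+2+4+1=9 → 58/98 = 0.59184
  bird: TP=18, FP=6+0+7+2+12=27, FN=6+3+4+8+4=25 → 36/88 = 0.40909
  fish: TP=42, FP=3+2+4+7+5=21, FN=7+7+7+12+11=44 → 84/149 = 0.56376
  horse: TP=38, FP=3+4+8+12+7=34, FN=10+4+2+7+8=31 → 76/141 = 0.53901
  frog: TP=37, FP=3+1+4+11+8=27, FN=12+12+12+5+7=48 → 74/149 = 0.49664
Highest is class 'dog' with F1 score = 0.5918.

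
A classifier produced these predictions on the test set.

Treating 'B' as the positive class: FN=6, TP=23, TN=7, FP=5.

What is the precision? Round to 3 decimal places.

0.821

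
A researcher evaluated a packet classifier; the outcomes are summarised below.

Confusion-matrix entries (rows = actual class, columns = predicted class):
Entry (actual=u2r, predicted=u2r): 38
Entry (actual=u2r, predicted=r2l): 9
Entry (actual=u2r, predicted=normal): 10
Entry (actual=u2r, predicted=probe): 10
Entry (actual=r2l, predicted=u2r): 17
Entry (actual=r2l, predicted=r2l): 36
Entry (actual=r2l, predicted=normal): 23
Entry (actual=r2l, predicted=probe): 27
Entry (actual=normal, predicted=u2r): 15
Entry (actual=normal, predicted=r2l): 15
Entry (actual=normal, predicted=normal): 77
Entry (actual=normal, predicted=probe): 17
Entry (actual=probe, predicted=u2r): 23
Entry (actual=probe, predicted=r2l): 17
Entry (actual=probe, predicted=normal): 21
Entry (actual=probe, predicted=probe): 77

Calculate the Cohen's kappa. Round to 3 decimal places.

0.362

Observed agreement pₒ = trace/N = 228/432 = 0.5278
Expected agreement pₑ = Σ (rowᵢ·colᵢ)/N² = (67·93 + 103·77 + 124·131 + 138·131)/432² = 0.2598
κ = (pₒ − pₑ)/(1 − pₑ) = (0.5278 − 0.2598)/(1 − 0.2598) = 0.362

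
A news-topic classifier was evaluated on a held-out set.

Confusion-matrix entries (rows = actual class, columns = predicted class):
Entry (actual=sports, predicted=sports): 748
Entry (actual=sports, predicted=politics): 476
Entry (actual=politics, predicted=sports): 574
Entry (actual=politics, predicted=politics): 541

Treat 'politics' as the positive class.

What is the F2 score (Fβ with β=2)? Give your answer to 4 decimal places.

Fβ = (1+β²)·TP / ((1+β²)·TP + β²·FN + FP), with β²=4
= 5·541 / (5·541 + 4·574 + 476) = 0.4939

0.4939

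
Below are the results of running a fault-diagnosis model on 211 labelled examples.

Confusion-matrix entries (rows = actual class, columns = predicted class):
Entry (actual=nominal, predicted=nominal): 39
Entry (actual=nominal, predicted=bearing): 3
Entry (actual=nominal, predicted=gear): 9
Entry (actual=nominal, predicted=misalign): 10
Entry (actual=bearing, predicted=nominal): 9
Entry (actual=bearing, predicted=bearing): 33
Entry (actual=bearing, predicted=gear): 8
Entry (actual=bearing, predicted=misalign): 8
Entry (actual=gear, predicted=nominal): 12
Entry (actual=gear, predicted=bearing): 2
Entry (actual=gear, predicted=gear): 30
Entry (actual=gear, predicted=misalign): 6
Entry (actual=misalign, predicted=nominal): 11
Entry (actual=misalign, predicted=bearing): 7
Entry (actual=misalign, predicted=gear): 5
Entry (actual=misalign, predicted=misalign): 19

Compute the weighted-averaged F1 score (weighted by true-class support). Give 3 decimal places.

0.575

Per-class F1 score (2·TP/(2·TP+FP+FN)):
  nominal: TP=39, FP=9+12+11=32, FN=3+9+10=22 → 78/132 = 0.5909
  bearing: TP=33, FP=3+2+7=12, FN=9+8+8=25 → 66/103 = 0.6408
  gear: TP=30, FP=9+8+5=22, FN=12+2+6=20 → 60/102 = 0.5882
  misalign: TP=19, FP=10+8+6=24, FN=11+7+5=23 → 38/85 = 0.4471
Weighted-F1 score = Σ (supportᵢ/N)·F1 scoreᵢ with N=211: (61/211)·0.5909 + (58/211)·0.6408 + (50/211)·0.5882 + (42/211)·0.4471 = 0.575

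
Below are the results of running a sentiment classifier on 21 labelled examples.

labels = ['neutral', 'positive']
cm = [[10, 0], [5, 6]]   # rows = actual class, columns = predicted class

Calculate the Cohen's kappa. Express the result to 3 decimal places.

Observed agreement pₒ = trace/N = 16/21 = 0.7619
Expected agreement pₑ = Σ (rowᵢ·colᵢ)/N² = (10·15 + 11·6)/21² = 0.4898
κ = (pₒ − pₑ)/(1 − pₑ) = (0.7619 − 0.4898)/(1 − 0.4898) = 0.533

0.533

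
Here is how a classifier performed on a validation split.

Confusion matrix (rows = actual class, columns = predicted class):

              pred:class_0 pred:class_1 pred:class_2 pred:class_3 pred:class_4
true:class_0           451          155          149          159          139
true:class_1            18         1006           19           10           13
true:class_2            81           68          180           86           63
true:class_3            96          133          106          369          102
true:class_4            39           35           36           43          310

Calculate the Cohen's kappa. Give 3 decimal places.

0.487

Observed agreement pₒ = trace/N = 2316/3866 = 0.5991
Expected agreement pₑ = Σ (rowᵢ·colᵢ)/N² = (1053·685 + 1066·1397 + 478·490 + 806·667 + 463·627)/3866² = 0.2190
κ = (pₒ − pₑ)/(1 − pₑ) = (0.5991 − 0.2190)/(1 − 0.2190) = 0.487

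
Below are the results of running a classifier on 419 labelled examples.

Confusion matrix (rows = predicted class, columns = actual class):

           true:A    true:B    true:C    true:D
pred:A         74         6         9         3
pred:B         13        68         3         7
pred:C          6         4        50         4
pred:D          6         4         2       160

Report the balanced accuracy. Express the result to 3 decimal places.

0.819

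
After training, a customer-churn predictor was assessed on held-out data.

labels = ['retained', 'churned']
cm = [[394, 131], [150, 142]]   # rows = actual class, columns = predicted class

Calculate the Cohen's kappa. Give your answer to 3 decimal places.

0.240

Observed agreement pₒ = trace/N = 536/817 = 0.6561
Expected agreement pₑ = Σ (rowᵢ·colᵢ)/N² = (525·544 + 292·273)/817² = 0.5473
κ = (pₒ − pₑ)/(1 − pₑ) = (0.6561 − 0.5473)/(1 − 0.5473) = 0.240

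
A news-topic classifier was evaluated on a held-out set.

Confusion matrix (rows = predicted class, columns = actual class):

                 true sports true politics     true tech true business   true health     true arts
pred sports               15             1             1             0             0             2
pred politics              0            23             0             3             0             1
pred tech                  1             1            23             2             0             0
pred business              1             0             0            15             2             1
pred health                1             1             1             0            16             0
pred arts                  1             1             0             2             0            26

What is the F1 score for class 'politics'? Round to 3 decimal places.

One-vs-rest for 'politics': TP = diagonal; FP = other classes predicted 'politics'; FN = 'politics' predicted as other.
F1 score = 2·TP/(2·TP+FP+FN).
politics: TP=23, FP=0+0+3+0+1=4, FN=1+1+0+1+1=4 → 46/54 = 0.8519

0.852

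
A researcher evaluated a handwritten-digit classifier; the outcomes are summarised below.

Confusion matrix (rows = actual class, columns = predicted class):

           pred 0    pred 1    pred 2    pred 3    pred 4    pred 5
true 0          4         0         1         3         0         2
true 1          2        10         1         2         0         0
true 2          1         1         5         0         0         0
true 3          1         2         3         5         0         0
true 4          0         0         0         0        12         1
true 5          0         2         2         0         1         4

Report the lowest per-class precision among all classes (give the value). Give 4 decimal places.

0.4167

Per-class precision (TP/(TP+FP)):
  0: TP=4, FP=2+1+1+0+0=4 → 4/8 = 0.50000
  1: TP=10, FP=0+1+2+0+2=5 → 10/15 = 0.66667
  2: TP=5, FP=1+1+3+0+2=7 → 5/12 = 0.41667
  3: TP=5, FP=3+2+0+0+0=5 → 5/10 = 0.50000
  4: TP=12, FP=0+0+0+0+1=1 → 12/13 = 0.92308
  5: TP=4, FP=2+0+0+0+1=3 → 4/7 = 0.57143
Lowest is class '2' with precision = 0.4167.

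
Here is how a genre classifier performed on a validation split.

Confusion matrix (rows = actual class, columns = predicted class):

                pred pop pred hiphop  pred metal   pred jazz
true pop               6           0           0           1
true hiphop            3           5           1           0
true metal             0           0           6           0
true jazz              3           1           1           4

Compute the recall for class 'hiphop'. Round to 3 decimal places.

recall = TP/(TP+FN).
hiphop: TP=5, FN=3+1+0=4 → 5/9 = 0.5556

0.556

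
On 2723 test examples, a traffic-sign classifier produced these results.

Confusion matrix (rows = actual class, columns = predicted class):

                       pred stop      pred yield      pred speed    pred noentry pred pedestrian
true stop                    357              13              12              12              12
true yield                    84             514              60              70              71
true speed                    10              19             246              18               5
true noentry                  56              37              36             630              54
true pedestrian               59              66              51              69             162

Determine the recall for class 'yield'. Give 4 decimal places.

Treat 'yield' as positive and all other classes as negative.
recall = TP/(TP+FN).
yield: TP=514, FN=84+60+70+71=285 → 514/799 = 0.64330

0.6433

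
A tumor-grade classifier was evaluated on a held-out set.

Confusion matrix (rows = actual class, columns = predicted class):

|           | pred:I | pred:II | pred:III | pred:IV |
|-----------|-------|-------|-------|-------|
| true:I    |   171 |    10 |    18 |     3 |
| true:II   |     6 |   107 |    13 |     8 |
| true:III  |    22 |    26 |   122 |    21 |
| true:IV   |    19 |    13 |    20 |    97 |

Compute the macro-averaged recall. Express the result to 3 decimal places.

0.734

Per-class recall (TP/(TP+FN)):
  I: TP=171, FN=10+18+3=31 → 171/202 = 0.8465
  II: TP=107, FN=6+13+8=27 → 107/134 = 0.7985
  III: TP=122, FN=22+26+21=69 → 122/191 = 0.6387
  IV: TP=97, FN=19+13+20=52 → 97/149 = 0.6510
Macro-recall = mean = (0.8465 + 0.7985 + 0.6387 + 0.6510) / 4 = 0.734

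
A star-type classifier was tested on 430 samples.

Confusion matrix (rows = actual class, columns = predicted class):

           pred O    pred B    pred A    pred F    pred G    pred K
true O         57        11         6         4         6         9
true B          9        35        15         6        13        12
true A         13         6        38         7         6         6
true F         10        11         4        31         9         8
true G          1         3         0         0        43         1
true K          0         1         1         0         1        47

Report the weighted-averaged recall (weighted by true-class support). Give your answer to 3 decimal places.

0.584

Per-class recall (TP/(TP+FN)):
  O: TP=57, FN=11+6+4+6+9=36 → 57/93 = 0.6129
  B: TP=35, FN=9+15+6+13+12=55 → 35/90 = 0.3889
  A: TP=38, FN=13+6+7+6+6=38 → 38/76 = 0.5000
  F: TP=31, FN=10+11+4+9+8=42 → 31/73 = 0.4247
  G: TP=43, FN=1+3+0+0+1=5 → 43/48 = 0.8958
  K: TP=47, FN=0+1+1+0+1=3 → 47/50 = 0.9400
Weighted-recall = Σ (supportᵢ/N)·recallᵢ with N=430: (93/430)·0.6129 + (90/430)·0.3889 + (76/430)·0.5000 + (73/430)·0.4247 + (48/430)·0.8958 + (50/430)·0.9400 = 0.584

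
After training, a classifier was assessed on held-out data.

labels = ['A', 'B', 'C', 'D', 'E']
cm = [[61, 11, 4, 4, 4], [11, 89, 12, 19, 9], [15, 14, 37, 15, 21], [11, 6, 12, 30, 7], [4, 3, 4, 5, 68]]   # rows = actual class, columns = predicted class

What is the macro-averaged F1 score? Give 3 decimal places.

0.580

Per-class F1 score (2·TP/(2·TP+FP+FN)):
  A: TP=61, FP=11+15+11+4=41, FN=11+4+4+4=23 → 122/186 = 0.6559
  B: TP=89, FP=11+14+6+3=34, FN=11+12+19+9=51 → 178/263 = 0.6768
  C: TP=37, FP=4+12+12+4=32, FN=15+14+15+21=65 → 74/171 = 0.4327
  D: TP=30, FP=4+19+15+5=43, FN=11+6+12+7=36 → 60/139 = 0.4317
  E: TP=68, FP=4+9+21+7=41, FN=4+3+4+5=16 → 136/193 = 0.7047
Macro-F1 score = mean = (0.6559 + 0.6768 + 0.4327 + 0.4317 + 0.7047) / 5 = 0.580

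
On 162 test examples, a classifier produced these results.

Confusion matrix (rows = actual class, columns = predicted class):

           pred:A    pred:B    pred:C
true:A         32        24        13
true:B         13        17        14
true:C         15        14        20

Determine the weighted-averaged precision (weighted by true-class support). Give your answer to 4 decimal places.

0.4398

Per-class precision (TP/(TP+FP)):
  A: TP=32, FP=13+15=28 → 32/60 = 0.53333
  B: TP=17, FP=24+14=38 → 17/55 = 0.30909
  C: TP=20, FP=13+14=27 → 20/47 = 0.42553
Weighted-precision = Σ (supportᵢ/N)·precisionᵢ with N=162: (69/162)·0.53333 + (44/162)·0.30909 + (49/162)·0.42553 = 0.4398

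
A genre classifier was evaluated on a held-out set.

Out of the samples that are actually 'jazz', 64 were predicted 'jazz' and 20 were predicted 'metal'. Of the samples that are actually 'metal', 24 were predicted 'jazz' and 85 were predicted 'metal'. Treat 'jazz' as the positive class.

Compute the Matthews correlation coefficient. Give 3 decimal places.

0.539

MCC = (TP·TN − FP·FN) / √((TP+FP)(TP+FN)(TN+FP)(TN+FN))
Numerator = 64·85 − 24·20 = 4960
Denominator = √(88·84·109·105) = √84601440 = 9197.9041
MCC = 4960 / 9197.9041 = 0.539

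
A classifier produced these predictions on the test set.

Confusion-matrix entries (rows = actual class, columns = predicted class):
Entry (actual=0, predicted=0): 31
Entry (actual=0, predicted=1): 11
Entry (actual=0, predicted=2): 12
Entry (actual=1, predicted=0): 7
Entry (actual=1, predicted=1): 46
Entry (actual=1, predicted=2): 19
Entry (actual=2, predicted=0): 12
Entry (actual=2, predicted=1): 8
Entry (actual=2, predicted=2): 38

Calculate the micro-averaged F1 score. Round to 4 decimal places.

Micro-averaging pools counts across classes: ΣTP=115, ΣFP=69, ΣFN=69.
Micro-F1 score = 2·TP/(2·TP+FP+FN) on pooled counts = 0.6250 (equals overall accuracy in single-label multiclass).

0.6250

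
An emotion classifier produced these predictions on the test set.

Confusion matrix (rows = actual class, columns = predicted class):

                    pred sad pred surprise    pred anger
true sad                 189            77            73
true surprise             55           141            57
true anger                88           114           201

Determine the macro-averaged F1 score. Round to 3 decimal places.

Per-class F1 score (2·TP/(2·TP+FP+FN)):
  sad: TP=189, FP=55+88=143, FN=77+73=150 → 378/671 = 0.5633
  surprise: TP=141, FP=77+114=191, FN=55+57=112 → 282/585 = 0.4821
  anger: TP=201, FP=73+57=130, FN=88+114=202 → 402/734 = 0.5477
Macro-F1 score = mean = (0.5633 + 0.4821 + 0.5477) / 3 = 0.531

0.531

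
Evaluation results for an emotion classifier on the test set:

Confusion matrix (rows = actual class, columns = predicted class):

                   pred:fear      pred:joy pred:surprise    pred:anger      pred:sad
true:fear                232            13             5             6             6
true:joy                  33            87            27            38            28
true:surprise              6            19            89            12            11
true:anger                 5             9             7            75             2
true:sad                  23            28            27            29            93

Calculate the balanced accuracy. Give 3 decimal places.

Balanced accuracy = mean of per-class recall.
  fear: recall = 232/262 = 0.8855
  joy: recall = 87/213 = 0.4085
  surprise: recall = 89/137 = 0.6496
  anger: recall = 75/98 = 0.7653
  sad: recall = 93/200 = 0.4650
Mean = (0.8855 + 0.4085 + 0.6496 + 0.7653 + 0.4650) / 5 = 0.635

0.635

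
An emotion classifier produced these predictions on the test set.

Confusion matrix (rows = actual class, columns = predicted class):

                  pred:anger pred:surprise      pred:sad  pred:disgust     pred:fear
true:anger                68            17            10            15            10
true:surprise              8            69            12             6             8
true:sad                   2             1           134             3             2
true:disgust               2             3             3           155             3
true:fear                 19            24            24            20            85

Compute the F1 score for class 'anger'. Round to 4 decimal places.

Treat 'anger' as positive and all other classes as negative.
F1 score = 2·TP/(2·TP+FP+FN).
anger: TP=68, FP=8+2+2+19=31, FN=17+10+15+10=52 → 136/219 = 0.62100

0.6210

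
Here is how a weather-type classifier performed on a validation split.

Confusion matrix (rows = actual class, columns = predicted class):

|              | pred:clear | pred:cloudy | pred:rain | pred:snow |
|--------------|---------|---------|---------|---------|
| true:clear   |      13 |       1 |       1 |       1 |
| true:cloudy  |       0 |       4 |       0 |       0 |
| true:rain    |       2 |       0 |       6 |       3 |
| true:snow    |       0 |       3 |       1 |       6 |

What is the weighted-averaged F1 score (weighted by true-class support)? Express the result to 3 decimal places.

Per-class F1 score (2·TP/(2·TP+FP+FN)):
  clear: TP=13, FP=0+2+0=2, FN=1+1+1=3 → 26/31 = 0.8387
  cloudy: TP=4, FP=1+0+3=4, FN=0+0+0=0 → 8/12 = 0.6667
  rain: TP=6, FP=1+0+1=2, FN=2+0+3=5 → 12/19 = 0.6316
  snow: TP=6, FP=1+0+3=4, FN=0+3+1=4 → 12/20 = 0.6000
Weighted-F1 score = Σ (supportᵢ/N)·F1 scoreᵢ with N=41: (16/41)·0.8387 + (4/41)·0.6667 + (11/41)·0.6316 + (10/41)·0.6000 = 0.708

0.708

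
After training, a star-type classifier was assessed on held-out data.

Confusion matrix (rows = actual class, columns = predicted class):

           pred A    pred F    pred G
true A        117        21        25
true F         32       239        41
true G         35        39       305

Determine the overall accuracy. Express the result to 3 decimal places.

0.774

Accuracy = trace / total = (117+239+305=661) / 854 = 661/854 = 0.774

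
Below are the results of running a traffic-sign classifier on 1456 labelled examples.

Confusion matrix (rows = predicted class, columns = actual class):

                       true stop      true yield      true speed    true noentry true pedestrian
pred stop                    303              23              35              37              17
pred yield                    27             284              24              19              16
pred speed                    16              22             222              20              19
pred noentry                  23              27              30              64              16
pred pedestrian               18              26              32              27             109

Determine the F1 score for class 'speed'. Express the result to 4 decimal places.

0.6916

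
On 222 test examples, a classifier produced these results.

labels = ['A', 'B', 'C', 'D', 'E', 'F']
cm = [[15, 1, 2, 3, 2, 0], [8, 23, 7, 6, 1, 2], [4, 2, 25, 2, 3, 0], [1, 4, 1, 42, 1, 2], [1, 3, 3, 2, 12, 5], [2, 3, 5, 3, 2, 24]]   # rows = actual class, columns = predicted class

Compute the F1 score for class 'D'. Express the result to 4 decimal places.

Take TP from the diagonal, FP from the rest of the 'D' prediction marginal, FN from the rest of the 'D' actual marginal.
F1 score = 2·TP/(2·TP+FP+FN).
D: TP=42, FP=3+6+2+2+3=16, FN=1+4+1+1+2=9 → 84/109 = 0.77064

0.7706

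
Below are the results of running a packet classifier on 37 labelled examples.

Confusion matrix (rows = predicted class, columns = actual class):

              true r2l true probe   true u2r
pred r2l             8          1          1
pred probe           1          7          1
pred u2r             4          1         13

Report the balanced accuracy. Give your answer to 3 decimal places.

0.753

Balanced accuracy = mean of per-class recall.
  r2l: recall = 8/13 = 0.6154
  probe: recall = 7/9 = 0.7778
  u2r: recall = 13/15 = 0.8667
Mean = (0.6154 + 0.7778 + 0.8667) / 3 = 0.753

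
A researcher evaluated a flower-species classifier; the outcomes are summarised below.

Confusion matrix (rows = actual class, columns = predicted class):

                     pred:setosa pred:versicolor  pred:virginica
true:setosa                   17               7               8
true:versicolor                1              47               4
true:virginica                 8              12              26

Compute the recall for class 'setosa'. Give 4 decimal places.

Treat 'setosa' as positive and all other classes as negative.
recall = TP/(TP+FN).
setosa: TP=17, FN=7+8=15 → 17/32 = 0.53125

0.5313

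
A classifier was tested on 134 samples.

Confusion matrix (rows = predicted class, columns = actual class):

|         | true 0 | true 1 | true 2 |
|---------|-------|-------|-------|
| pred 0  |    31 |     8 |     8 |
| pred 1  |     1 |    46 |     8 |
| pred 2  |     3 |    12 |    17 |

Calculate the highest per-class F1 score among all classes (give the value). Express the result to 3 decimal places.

Per-class F1 score (2·TP/(2·TP+FP+FN)):
  0: TP=31, FP=8+8=16, FN=1+3=4 → 62/82 = 0.7561
  1: TP=46, FP=1+8=9, FN=8+12=20 → 92/121 = 0.7603
  2: TP=17, FP=3+12=15, FN=8+8=16 → 34/65 = 0.5231
Highest is class '1' with F1 score = 0.760.

0.760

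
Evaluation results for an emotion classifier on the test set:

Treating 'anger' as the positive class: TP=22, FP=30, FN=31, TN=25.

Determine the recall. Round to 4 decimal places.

Recall = TP/(TP+FN) = 22/(22+31) = 22/53 = 0.4151

0.4151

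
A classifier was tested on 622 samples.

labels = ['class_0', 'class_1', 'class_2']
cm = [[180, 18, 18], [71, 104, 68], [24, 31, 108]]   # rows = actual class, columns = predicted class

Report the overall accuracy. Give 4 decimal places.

0.6302

Accuracy = trace / total = (180+104+108=392) / 622 = 392/622 = 0.6302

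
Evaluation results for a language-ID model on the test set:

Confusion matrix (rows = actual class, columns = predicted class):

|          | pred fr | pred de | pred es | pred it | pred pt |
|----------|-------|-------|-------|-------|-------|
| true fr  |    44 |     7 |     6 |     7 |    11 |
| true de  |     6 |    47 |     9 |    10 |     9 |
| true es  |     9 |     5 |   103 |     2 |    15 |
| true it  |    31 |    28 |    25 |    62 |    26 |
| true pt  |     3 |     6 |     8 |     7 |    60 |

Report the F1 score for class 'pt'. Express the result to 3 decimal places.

F1 score = 2·TP/(2·TP+FP+FN).
pt: TP=60, FP=11+9+15+26=61, FN=3+6+8+7=24 → 120/205 = 0.5854

0.585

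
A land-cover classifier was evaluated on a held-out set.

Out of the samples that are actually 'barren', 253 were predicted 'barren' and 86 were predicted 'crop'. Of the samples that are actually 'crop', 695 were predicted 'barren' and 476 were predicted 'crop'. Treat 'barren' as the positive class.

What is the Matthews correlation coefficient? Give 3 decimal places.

0.132

MCC = (TP·TN − FP·FN) / √((TP+FP)(TP+FN)(TN+FP)(TN+FN))
Numerator = 253·476 − 695·86 = 60658
Denominator = √(948·339·1171·562) = √211495555944 = 459886.4598
MCC = 60658 / 459886.4598 = 0.132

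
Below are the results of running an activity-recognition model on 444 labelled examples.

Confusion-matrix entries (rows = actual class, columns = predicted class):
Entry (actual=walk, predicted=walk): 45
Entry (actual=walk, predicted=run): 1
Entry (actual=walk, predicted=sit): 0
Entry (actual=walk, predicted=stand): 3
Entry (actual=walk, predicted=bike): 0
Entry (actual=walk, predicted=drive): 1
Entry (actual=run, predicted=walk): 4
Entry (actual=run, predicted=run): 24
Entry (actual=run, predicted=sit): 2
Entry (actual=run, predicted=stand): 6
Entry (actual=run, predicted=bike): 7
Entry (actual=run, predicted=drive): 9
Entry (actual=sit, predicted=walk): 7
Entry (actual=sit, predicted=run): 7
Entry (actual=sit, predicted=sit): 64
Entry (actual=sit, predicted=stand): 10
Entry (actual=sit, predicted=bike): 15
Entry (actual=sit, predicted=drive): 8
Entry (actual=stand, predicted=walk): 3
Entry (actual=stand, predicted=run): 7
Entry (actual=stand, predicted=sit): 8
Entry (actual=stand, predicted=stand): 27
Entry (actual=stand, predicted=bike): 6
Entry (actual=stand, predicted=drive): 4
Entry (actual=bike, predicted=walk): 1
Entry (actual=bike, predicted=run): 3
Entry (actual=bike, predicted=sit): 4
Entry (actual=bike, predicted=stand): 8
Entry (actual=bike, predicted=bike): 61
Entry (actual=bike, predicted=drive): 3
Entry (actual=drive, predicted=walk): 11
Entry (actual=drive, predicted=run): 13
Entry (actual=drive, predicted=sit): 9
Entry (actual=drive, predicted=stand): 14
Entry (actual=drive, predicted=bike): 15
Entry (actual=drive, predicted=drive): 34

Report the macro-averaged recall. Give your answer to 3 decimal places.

0.591

Per-class recall (TP/(TP+FN)):
  walk: TP=45, FN=1+0+3+0+1=5 → 45/50 = 0.9000
  run: TP=24, FN=4+2+6+7+9=28 → 24/52 = 0.4615
  sit: TP=64, FN=7+7+10+15+8=47 → 64/111 = 0.5766
  stand: TP=27, FN=3+7+8+6+4=28 → 27/55 = 0.4909
  bike: TP=61, FN=1+3+4+8+3=19 → 61/80 = 0.7625
  drive: TP=34, FN=11+13+9+14+15=62 → 34/96 = 0.3542
Macro-recall = mean = (0.9000 + 0.4615 + 0.5766 + 0.4909 + 0.7625 + 0.3542) / 6 = 0.591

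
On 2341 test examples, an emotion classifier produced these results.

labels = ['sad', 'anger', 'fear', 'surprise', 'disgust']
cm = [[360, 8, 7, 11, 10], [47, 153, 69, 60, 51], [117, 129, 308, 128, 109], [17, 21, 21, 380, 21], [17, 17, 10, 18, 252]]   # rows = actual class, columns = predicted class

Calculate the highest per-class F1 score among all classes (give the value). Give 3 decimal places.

Per-class F1 score (2·TP/(2·TP+FP+FN)):
  sad: TP=360, FP=47+117+17+17=198, FN=8+7+11+10=36 → 720/954 = 0.7547
  anger: TP=153, FP=8+129+21+17=175, FN=47+69+60+51=227 → 306/708 = 0.4322
  fear: TP=308, FP=7+69+21+10=107, FN=117+129+128+109=483 → 616/1206 = 0.5108
  surprise: TP=380, FP=11+60+128+18=217, FN=17+21+21+21=80 → 760/1057 = 0.7190
  disgust: TP=252, FP=10+51+109+21=191, FN=17+17+10+18=62 → 504/757 = 0.6658
Highest is class 'sad' with F1 score = 0.755.

0.755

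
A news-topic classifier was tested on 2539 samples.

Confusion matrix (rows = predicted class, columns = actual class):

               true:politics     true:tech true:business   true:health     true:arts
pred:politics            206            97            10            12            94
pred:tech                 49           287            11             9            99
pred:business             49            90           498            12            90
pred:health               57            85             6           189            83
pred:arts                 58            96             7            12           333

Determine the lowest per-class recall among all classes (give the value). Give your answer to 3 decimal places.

0.438

Per-class recall (TP/(TP+FN)):
  politics: TP=206, FN=49+49+57+58=213 → 206/419 = 0.4916
  tech: TP=287, FN=97+90+85+96=368 → 287/655 = 0.4382
  business: TP=498, FN=10+11+6+7=34 → 498/532 = 0.9361
  health: TP=189, FN=12+9+12+12=45 → 189/234 = 0.8077
  arts: TP=333, FN=94+99+90+83=366 → 333/699 = 0.4764
Lowest is class 'tech' with recall = 0.438.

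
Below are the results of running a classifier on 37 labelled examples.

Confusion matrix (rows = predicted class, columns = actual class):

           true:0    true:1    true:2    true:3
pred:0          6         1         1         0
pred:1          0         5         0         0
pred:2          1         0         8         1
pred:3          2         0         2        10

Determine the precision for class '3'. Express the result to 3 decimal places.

0.714

One-vs-rest for '3': TP = diagonal; FP = other classes predicted '3'; FN = '3' predicted as other.
precision = TP/(TP+FP).
3: TP=10, FP=2+0+2=4 → 10/14 = 0.7143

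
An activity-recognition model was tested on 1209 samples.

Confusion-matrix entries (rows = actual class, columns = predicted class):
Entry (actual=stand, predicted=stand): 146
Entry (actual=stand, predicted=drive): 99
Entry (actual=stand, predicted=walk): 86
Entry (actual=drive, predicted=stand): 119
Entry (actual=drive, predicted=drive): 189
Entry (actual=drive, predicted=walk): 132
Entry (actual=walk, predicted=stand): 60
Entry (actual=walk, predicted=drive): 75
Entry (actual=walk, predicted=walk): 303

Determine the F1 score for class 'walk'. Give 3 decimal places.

0.632

Take TP from the diagonal, FP from the rest of the 'walk' prediction marginal, FN from the rest of the 'walk' actual marginal.
F1 score = 2·TP/(2·TP+FP+FN).
walk: TP=303, FP=86+132=218, FN=60+75=135 → 606/959 = 0.6319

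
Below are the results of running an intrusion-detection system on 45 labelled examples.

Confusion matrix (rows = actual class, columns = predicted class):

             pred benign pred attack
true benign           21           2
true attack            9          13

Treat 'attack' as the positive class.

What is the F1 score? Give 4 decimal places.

0.7027

Precision = TP/(TP+FP) = 13/15 = 0.8667
Recall = TP/(TP+FN) = 13/22 = 0.5909
F1 = 2·TP/(2·TP+FP+FN) = 26/37 = 0.7027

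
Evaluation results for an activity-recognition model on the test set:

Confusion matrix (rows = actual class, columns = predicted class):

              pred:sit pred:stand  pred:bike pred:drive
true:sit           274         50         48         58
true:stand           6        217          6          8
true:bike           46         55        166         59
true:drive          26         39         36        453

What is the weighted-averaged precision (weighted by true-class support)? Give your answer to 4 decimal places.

0.7258

Per-class precision (TP/(TP+FP)):
  sit: TP=274, FP=6+46+26=78 → 274/352 = 0.77841
  stand: TP=217, FP=50+55+39=144 → 217/361 = 0.60111
  bike: TP=166, FP=48+6+36=90 → 166/256 = 0.64844
  drive: TP=453, FP=58+8+59=125 → 453/578 = 0.78374
Weighted-precision = Σ (supportᵢ/N)·precisionᵢ with N=1547: (430/1547)·0.77841 + (237/1547)·0.60111 + (326/1547)·0.64844 + (554/1547)·0.78374 = 0.7258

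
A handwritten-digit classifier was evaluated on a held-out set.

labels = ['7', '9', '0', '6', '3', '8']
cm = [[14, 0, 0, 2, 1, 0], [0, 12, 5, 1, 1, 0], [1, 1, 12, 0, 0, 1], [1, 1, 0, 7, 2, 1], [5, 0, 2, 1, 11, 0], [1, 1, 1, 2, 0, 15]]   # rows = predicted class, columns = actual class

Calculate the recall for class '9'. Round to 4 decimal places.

0.8000

Take TP from the diagonal, FP from the rest of the '9' prediction marginal, FN from the rest of the '9' actual marginal.
recall = TP/(TP+FN).
9: TP=12, FN=0+1+1+0+1=3 → 12/15 = 0.80000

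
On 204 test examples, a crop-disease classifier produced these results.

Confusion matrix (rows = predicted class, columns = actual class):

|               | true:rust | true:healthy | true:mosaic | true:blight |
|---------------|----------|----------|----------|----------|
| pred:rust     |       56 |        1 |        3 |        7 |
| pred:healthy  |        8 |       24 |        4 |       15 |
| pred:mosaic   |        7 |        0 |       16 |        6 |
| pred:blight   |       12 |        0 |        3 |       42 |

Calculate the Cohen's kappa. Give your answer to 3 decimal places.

0.552

Observed agreement pₒ = trace/N = 138/204 = 0.6765
Expected agreement pₑ = Σ (rowᵢ·colᵢ)/N² = (83·67 + 25·51 + 26·29 + 70·57)/204² = 0.2783
κ = (pₒ − pₑ)/(1 − pₑ) = (0.6765 − 0.2783)/(1 − 0.2783) = 0.552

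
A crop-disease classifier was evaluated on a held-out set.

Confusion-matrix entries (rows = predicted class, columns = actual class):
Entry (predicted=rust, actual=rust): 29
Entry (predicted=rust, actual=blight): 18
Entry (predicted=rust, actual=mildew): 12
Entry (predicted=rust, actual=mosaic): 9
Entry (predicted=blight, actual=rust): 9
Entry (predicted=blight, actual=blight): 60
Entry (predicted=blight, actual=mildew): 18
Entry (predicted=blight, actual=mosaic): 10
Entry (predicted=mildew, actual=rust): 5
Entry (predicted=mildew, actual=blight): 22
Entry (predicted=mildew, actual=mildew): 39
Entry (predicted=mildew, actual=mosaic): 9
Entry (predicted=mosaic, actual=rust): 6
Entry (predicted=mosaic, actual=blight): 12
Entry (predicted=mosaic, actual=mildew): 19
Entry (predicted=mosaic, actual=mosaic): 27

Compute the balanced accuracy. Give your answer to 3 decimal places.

0.515

Balanced accuracy = mean of per-class recall.
  rust: recall = 29/49 = 0.5918
  blight: recall = 60/112 = 0.5357
  mildew: recall = 39/88 = 0.4432
  mosaic: recall = 27/55 = 0.4909
Mean = (0.5918 + 0.5357 + 0.4432 + 0.4909) / 4 = 0.515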